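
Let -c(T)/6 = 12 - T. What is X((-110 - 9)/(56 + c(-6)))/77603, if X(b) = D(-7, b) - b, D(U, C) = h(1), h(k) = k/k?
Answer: -67/4035356 ≈ -1.6603e-5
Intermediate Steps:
c(T) = -72 + 6*T (c(T) = -6*(12 - T) = -72 + 6*T)
h(k) = 1
D(U, C) = 1
X(b) = 1 - b
X((-110 - 9)/(56 + c(-6)))/77603 = (1 - (-110 - 9)/(56 + (-72 + 6*(-6))))/77603 = (1 - (-119)/(56 + (-72 - 36)))*(1/77603) = (1 - (-119)/(56 - 108))*(1/77603) = (1 - (-119)/(-52))*(1/77603) = (1 - (-119)*(-1)/52)*(1/77603) = (1 - 1*119/52)*(1/77603) = (1 - 119/52)*(1/77603) = -67/52*1/77603 = -67/4035356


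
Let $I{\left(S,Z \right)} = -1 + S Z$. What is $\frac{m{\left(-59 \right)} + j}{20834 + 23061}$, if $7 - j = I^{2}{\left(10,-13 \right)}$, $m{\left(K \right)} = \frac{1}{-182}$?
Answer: $- \frac{3122029}{7988890} \approx -0.3908$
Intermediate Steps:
$m{\left(K \right)} = - \frac{1}{182}$
$j = -17154$ ($j = 7 - \left(-1 + 10 \left(-13\right)\right)^{2} = 7 - \left(-1 - 130\right)^{2} = 7 - \left(-131\right)^{2} = 7 - 17161 = -17154$)
$\frac{m{\left(-59 \right)} + j}{20834 + 23061} = \frac{- \frac{1}{182} - 17154}{20834 + 23061} = - \frac{3122029}{182 \cdot 43895} = \left(- \frac{3122029}{182}\right) \frac{1}{43895} = - \frac{3122029}{7988890}$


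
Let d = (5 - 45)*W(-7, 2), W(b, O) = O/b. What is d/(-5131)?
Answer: -80/35917 ≈ -0.0022274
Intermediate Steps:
d = 80/7 (d = (5 - 45)*(2/(-7)) = -80*(-1)/7 = -40*(-2/7) = 80/7 ≈ 11.429)
d/(-5131) = (80/7)/(-5131) = (80/7)*(-1/5131) = -80/35917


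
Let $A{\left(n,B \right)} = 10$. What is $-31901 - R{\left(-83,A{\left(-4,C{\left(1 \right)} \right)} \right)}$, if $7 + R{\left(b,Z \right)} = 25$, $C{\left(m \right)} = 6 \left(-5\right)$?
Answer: $-31919$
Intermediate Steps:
$C{\left(m \right)} = -30$
$R{\left(b,Z \right)} = 18$ ($R{\left(b,Z \right)} = -7 + 25 = 18$)
$-31901 - R{\left(-83,A{\left(-4,C{\left(1 \right)} \right)} \right)} = -31901 - 18 = -31919$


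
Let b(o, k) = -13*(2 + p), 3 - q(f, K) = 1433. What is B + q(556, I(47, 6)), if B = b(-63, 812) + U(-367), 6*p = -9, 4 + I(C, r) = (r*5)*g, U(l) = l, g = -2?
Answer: -3607/2 ≈ -1803.5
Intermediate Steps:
I(C, r) = -4 - 10*r (I(C, r) = -4 + (r*5)*(-2) = -4 + (5*r)*(-2) = -4 - 10*r)
q(f, K) = -1430 (q(f, K) = 3 - 1*1433 = 3 - 1433 = -1430)
p = -3/2 (p = (⅙)*(-9) = -3/2 ≈ -1.5000)
b(o, k) = -13/2 (b(o, k) = -13*(2 - 3/2) = -13*½ = -13/2)
B = -747/2 (B = -13/2 - 367 = -747/2 ≈ -373.50)
B + q(556, I(47, 6)) = -747/2 - 1430 = -3607/2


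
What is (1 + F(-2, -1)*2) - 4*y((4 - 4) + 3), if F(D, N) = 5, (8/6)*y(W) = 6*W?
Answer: -43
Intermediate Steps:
y(W) = 9*W/2 (y(W) = 3*(6*W)/4 = 9*W/2)
(1 + F(-2, -1)*2) - 4*y((4 - 4) + 3) = (1 + 5*2) - 18*((4 - 4) + 3) = (1 + 10) - 18*(0 + 3) = 11 - 18*3 = 11 - 4*27/2 = 11 - 54 = -43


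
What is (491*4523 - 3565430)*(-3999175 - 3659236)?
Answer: 10297782791807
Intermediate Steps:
(491*4523 - 3565430)*(-3999175 - 3659236) = (2220793 - 3565430)*(-7658411) = -1344637*(-7658411) = 10297782791807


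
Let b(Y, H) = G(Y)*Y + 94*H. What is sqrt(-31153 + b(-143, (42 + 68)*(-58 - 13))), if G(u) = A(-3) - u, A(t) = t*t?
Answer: I*sqrt(787029) ≈ 887.15*I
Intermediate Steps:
A(t) = t**2
G(u) = 9 - u (G(u) = (-3)**2 - u = 9 - u)
b(Y, H) = 94*H + Y*(9 - Y) (b(Y, H) = (9 - Y)*Y + 94*H = Y*(9 - Y) + 94*H = 94*H + Y*(9 - Y))
sqrt(-31153 + b(-143, (42 + 68)*(-58 - 13))) = sqrt(-31153 + (94*((42 + 68)*(-58 - 13)) - 1*(-143)*(-9 - 143))) = sqrt(-31153 + (94*(110*(-71)) - 1*(-143)*(-152))) = sqrt(-31153 + (94*(-7810) - 21736)) = sqrt(-31153 + (-734140 - 21736)) = sqrt(-31153 - 755876) = sqrt(-787029) = I*sqrt(787029)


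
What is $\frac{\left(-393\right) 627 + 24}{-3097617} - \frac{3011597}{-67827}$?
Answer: $\frac{135441822542}{3044957511} \approx 44.481$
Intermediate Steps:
$\frac{\left(-393\right) 627 + 24}{-3097617} - \frac{3011597}{-67827} = \left(-246411 + 24\right) \left(- \frac{1}{3097617}\right) - - \frac{130939}{2949} = \left(-246387\right) \left(- \frac{1}{3097617}\right) + \frac{130939}{2949} = \frac{82129}{1032539} + \frac{130939}{2949} = \frac{135441822542}{3044957511}$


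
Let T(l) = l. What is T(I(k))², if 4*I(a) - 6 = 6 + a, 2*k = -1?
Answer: 529/64 ≈ 8.2656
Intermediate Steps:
k = -½ (k = (½)*(-1) = -½ ≈ -0.50000)
I(a) = 3 + a/4 (I(a) = 3/2 + (6 + a)/4 = 3/2 + (3/2 + a/4) = 3 + a/4)
T(I(k))² = (3 + (¼)*(-½))² = (3 - ⅛)² = (23/8)² = 529/64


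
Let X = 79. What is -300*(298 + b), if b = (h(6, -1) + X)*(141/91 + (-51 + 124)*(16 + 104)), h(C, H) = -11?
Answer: -16273075800/91 ≈ -1.7882e+8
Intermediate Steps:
b = 54216468/91 (b = (-11 + 79)*(141/91 + (-51 + 124)*(16 + 104)) = 68*(141*(1/91) + 73*120) = 68*(141/91 + 8760) = 68*(797301/91) = 54216468/91 ≈ 5.9579e+5)
-300*(298 + b) = -300*(298 + 54216468/91) = -300*54243586/91 = -16273075800/91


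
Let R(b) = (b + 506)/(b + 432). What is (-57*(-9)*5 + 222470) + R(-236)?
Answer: 22053565/98 ≈ 2.2504e+5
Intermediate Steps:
R(b) = (506 + b)/(432 + b)
(-57*(-9)*5 + 222470) + R(-236) = (-57*(-9)*5 + 222470) + (506 - 236)/(432 - 236) = (513*5 + 222470) + 270/196 = (2565 + 222470) + (1/196)*270 = 225035 + 135/98 = 22053565/98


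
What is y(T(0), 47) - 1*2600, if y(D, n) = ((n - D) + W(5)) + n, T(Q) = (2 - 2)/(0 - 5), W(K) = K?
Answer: -2501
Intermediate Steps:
T(Q) = 0 (T(Q) = 0/(-5) = 0*(-⅕) = 0)
y(D, n) = 5 - D + 2*n (y(D, n) = ((n - D) + 5) + n = (5 + n - D) + n = 5 - D + 2*n)
y(T(0), 47) - 1*2600 = (5 - 1*0 + 2*47) - 1*2600 = (5 + 0 + 94) - 2600 = 99 - 2600 = -2501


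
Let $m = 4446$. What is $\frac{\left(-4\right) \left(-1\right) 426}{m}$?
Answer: $\frac{284}{741} \approx 0.38327$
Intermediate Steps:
$\frac{\left(-4\right) \left(-1\right) 426}{m} = \frac{\left(-4\right) \left(-1\right) 426}{4446} = 4 \cdot 426 \cdot \frac{1}{4446} = 1704 \cdot \frac{1}{4446} = \frac{284}{741}$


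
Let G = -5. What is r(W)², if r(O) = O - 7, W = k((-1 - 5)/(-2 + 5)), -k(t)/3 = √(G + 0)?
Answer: 4 + 42*I*√5 ≈ 4.0 + 93.915*I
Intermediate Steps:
k(t) = -3*I*√5 (k(t) = -3*√(-5 + 0) = -3*I*√5)
W = -3*I*√5 ≈ -6.7082*I
r(O) = -7 + O
r(W)² = (-7 - 3*I*√5)²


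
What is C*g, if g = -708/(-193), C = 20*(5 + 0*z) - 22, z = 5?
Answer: 55224/193 ≈ 286.13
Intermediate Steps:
C = 78 (C = 20*(5 + 0*5) - 22 = 20*(5 + 0) - 22 = 20*5 - 22 = 100 - 22 = 78)
g = 708/193 (g = -708*(-1/193) = 708/193 ≈ 3.6684)
C*g = 78*(708/193) = 55224/193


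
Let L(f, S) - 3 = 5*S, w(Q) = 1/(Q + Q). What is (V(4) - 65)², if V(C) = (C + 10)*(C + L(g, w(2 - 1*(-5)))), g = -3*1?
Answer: 1444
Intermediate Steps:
w(Q) = 1/(2*Q)
g = -3
L(f, S) = 3 + 5*S
V(C) = (10 + C)*(47/14 + C) (V(C) = (C + 10)*(C + (3 + 5*(1/(2*(2 - 1*(-5)))))) = (10 + C)*(C + (3 + 5*(1/(2*(2 + 5))))) = (10 + C)*(C + (3 + 5*((½)/7))) = (10 + C)*(C + (3 + 5*((½)*(⅐)))) = (10 + C)*(C + (3 + 5*(1/14))) = (10 + C)*(C + (3 + 5/14)) = (10 + C)*(C + 47/14) = (10 + C)*(47/14 + C))
(V(4) - 65)² = ((235/7 + 4² + (187/14)*4) - 65)² = ((235/7 + 16 + 374/7) - 65)² = (103 - 65)² = 38² = 1444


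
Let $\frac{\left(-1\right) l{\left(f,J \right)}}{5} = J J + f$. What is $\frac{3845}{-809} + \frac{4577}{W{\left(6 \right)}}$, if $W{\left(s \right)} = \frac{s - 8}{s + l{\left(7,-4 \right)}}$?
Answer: $\frac{403596747}{1618} \approx 2.4944 \cdot 10^{5}$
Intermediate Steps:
$l{\left(f,J \right)} = - 5 f - 5 J^{2}$ ($l{\left(f,J \right)} = - 5 \left(J J + f\right) = - 5 \left(J^{2} + f\right) = - 5 \left(f + J^{2}\right) = - 5 f - 5 J^{2}$)
$W{\left(s \right)} = \frac{-8 + s}{-115 + s}$ ($W{\left(s \right)} = \frac{s - 8}{s - \left(35 + 5 \left(-4\right)^{2}\right)} = \frac{-8 + s}{s - 115} = \frac{-8 + s}{-115 + s}$)
$\frac{3845}{-809} + \frac{4577}{W{\left(6 \right)}} = \frac{3845}{-809} + \frac{4577}{\frac{1}{-115 + 6} \left(-8 + 6\right)} = 3845 \left(- \frac{1}{809}\right) + \frac{4577}{\frac{1}{-109} \left(-2\right)} = - \frac{3845}{809} + \frac{4577}{\left(- \frac{1}{109}\right) \left(-2\right)} = - \frac{3845}{809} + \frac{4577}{\frac{2}{109}} = - \frac{3845}{809} + 4577 \cdot \frac{109}{2} = - \frac{3845}{809} + \frac{498893}{2} = \frac{403596747}{1618}$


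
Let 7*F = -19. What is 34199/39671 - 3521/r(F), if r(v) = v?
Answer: 978420918/753749 ≈ 1298.1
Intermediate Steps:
F = -19/7 (F = (⅐)*(-19) = -19/7 ≈ -2.7143)
34199/39671 - 3521/r(F) = 34199/39671 - 3521/(-19/7) = 34199*(1/39671) - 3521*(-7/19) = 34199/39671 + 24647/19 = 978420918/753749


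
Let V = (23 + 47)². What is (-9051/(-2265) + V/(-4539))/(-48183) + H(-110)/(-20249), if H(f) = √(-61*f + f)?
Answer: -9994663/165120490935 - 10*√66/20249 ≈ -0.0040726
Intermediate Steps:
V = 4900 (V = 70² = 4900)
H(f) = 2*√15*√(-f) (H(f) = √(-60*f) = 2*√15*√(-f))
(-9051/(-2265) + V/(-4539))/(-48183) + H(-110)/(-20249) = (-9051/(-2265) + 4900/(-4539))/(-48183) + (2*√15*√(-1*(-110)))/(-20249) = (-9051*(-1/2265) + 4900*(-1/4539))*(-1/48183) + (2*√15*√110)*(-1/20249) = (3017/755 - 4900/4539)*(-1/48183) + (10*√66)*(-1/20249) = (9994663/3426945)*(-1/48183) - 10*√66/20249 = -9994663/165120490935 - 10*√66/20249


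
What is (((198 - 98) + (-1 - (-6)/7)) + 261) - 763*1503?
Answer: -8024997/7 ≈ -1.1464e+6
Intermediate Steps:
(((198 - 98) + (-1 - (-6)/7)) + 261) - 763*1503 = ((100 + (-1 - (-6)/7)) + 261) - 1146789 = ((100 + (-1 - 3*(-2/7))) + 261) - 1146789 = ((100 + (-1 + 6/7)) + 261) - 1146789 = ((100 - ⅐) + 261) - 1146789 = (699/7 + 261) - 1146789 = 2526/7 - 1146789 = -8024997/7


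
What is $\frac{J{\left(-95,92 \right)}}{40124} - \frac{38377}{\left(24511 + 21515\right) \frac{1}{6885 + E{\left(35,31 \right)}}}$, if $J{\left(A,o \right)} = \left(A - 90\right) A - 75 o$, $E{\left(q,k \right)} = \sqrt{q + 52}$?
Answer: $- \frac{84137289305}{14656724} - \frac{38377 \sqrt{87}}{46026} \approx -5748.3$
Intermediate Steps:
$E{\left(q,k \right)} = \sqrt{52 + q}$
$J{\left(A,o \right)} = - 75 o + A \left(-90 + A\right)$ ($J{\left(A,o \right)} = \left(-90 + A\right) A - 75 o = A \left(-90 + A\right) - 75 o = - 75 o + A \left(-90 + A\right)$)
$\frac{J{\left(-95,92 \right)}}{40124} - \frac{38377}{\left(24511 + 21515\right) \frac{1}{6885 + E{\left(35,31 \right)}}} = \frac{\left(-95\right)^{2} - -8550 - 6900}{40124} - \frac{38377}{\left(24511 + 21515\right) \frac{1}{6885 + \sqrt{52 + 35}}} = \left(9025 + 8550 - 6900\right) \frac{1}{40124} - \frac{38377}{46026 \frac{1}{6885 + \sqrt{87}}} = 10675 \cdot \frac{1}{40124} - 38377 \left(\frac{765}{5114} + \frac{\sqrt{87}}{46026}\right) = \frac{1525}{5732} - \left(\frac{29358405}{5114} + \frac{38377 \sqrt{87}}{46026}\right) = - \frac{84137289305}{14656724} - \frac{38377 \sqrt{87}}{46026}$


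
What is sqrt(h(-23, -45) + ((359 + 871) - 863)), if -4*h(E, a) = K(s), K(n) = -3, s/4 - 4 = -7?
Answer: sqrt(1471)/2 ≈ 19.177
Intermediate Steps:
s = -12 (s = 16 + 4*(-7) = 16 - 28 = -12)
h(E, a) = 3/4 (h(E, a) = -1/4*(-3) = 3/4)
sqrt(h(-23, -45) + ((359 + 871) - 863)) = sqrt(3/4 + ((359 + 871) - 863)) = sqrt(3/4 + (1230 - 863)) = sqrt(3/4 + 367) = sqrt(1471/4) = sqrt(1471)/2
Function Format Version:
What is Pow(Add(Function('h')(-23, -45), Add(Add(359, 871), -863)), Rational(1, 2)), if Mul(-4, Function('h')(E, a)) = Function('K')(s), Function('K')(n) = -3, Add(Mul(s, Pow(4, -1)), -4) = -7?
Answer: Mul(Rational(1, 2), Pow(1471, Rational(1, 2))) ≈ 19.177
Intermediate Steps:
s = -12 (s = Add(16, Mul(4, -7)) = Add(16, -28) = -12)
Function('h')(E, a) = Rational(3, 4) (Function('h')(E, a) = Mul(Rational(-1, 4), -3) = Rational(3, 4))
Pow(Add(Function('h')(-23, -45), Add(Add(359, 871), -863)), Rational(1, 2)) = Pow(Add(Rational(3, 4), Add(Add(359, 871), -863)), Rational(1, 2)) = Pow(Add(Rational(3, 4), Add(1230, -863)), Rational(1, 2)) = Pow(Add(Rational(3, 4), 367), Rational(1, 2)) = Pow(Rational(1471, 4), Rational(1, 2)) = Mul(Rational(1, 2), Pow(1471, Rational(1, 2)))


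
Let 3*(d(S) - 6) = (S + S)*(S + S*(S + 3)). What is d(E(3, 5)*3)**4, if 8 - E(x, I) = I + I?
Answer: 3111696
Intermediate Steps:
E(x, I) = 8 - 2*I (E(x, I) = 8 - (I + I) = 8 - 2*I)
d(S) = 6 + 2*S*(S + S*(3 + S))/3 (d(S) = 6 + ((S + S)*(S + S*(S + 3)))/3 = 6 + ((2*S)*(S + S*(3 + S)))/3 = 6 + (2*S*(S + S*(3 + S)))/3 = 6 + 2*S*(S + S*(3 + S))/3)
d(E(3, 5)*3)**4 = (6 + 2*((8 - 2*5)*3)**3/3 + 8*((8 - 2*5)*3)**2/3)**4 = (6 + 2*((8 - 10)*3)**3/3 + 8*((8 - 10)*3)**2/3)**4 = (6 + 2*(-2*3)**3/3 + 8*(-2*3)**2/3)**4 = (6 + (2/3)*(-6)**3 + (8/3)*(-6)**2)**4 = (6 + (2/3)*(-216) + (8/3)*36)**4 = (6 - 144 + 96)**4 = (-42)**4 = 3111696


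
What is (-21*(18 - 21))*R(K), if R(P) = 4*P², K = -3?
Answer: 2268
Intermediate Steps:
(-21*(18 - 21))*R(K) = (-21*(18 - 21))*(4*(-3)²) = (-21*(-3))*(4*9) = 63*36 = 2268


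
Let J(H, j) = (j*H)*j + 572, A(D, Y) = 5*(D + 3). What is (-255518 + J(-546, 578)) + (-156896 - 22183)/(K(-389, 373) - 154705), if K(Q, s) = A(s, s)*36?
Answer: -15896404911171/87025 ≈ -1.8266e+8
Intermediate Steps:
A(D, Y) = 15 + 5*D (A(D, Y) = 5*(3 + D) = 15 + 5*D)
K(Q, s) = 540 + 180*s (K(Q, s) = (15 + 5*s)*36 = 540 + 180*s)
J(H, j) = 572 + H*j² (J(H, j) = (H*j)*j + 572 = H*j² + 572 = 572 + H*j²)
(-255518 + J(-546, 578)) + (-156896 - 22183)/(K(-389, 373) - 154705) = (-255518 + (572 - 546*578²)) + (-156896 - 22183)/((540 + 180*373) - 154705) = (-255518 + (572 - 546*334084)) - 179079/((540 + 67140) - 154705) = (-255518 + (572 - 182409864)) - 179079/(67680 - 154705) = (-255518 - 182409292) - 179079/(-87025) = -182664810 - 179079*(-1/87025) = -182664810 + 179079/87025 = -15896404911171/87025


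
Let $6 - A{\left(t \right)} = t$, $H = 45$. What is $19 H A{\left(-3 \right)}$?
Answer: $7695$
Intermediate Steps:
$A{\left(t \right)} = 6 - t$
$19 H A{\left(-3 \right)} = 19 \cdot 45 \left(6 - -3\right) = 855 \left(6 + 3\right) = 855 \cdot 9 = 7695$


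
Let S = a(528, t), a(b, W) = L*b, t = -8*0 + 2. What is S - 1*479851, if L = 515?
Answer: -207931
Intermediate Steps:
t = 2 (t = 0 + 2 = 2)
a(b, W) = 515*b
S = 271920 (S = 515*528 = 271920)
S - 1*479851 = 271920 - 1*479851 = 271920 - 479851 = -207931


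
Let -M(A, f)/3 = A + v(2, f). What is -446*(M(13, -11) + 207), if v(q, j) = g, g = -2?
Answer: -77604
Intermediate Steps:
v(q, j) = -2
M(A, f) = 6 - 3*A (M(A, f) = -3*(A - 2) = -3*(-2 + A) = 6 - 3*A)
-446*(M(13, -11) + 207) = -446*((6 - 3*13) + 207) = -446*((6 - 39) + 207) = -446*(-33 + 207) = -446*174 = -77604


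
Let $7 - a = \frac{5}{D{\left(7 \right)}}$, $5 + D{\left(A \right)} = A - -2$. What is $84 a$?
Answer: $483$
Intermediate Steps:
$D{\left(A \right)} = -3 + A$ ($D{\left(A \right)} = -5 + \left(A - -2\right) = -5 + \left(A + 2\right) = -5 + \left(2 + A\right) = -3 + A$)
$a = \frac{23}{4}$ ($a = 7 - \frac{5}{-3 + 7} = 7 - \frac{5}{4} = \frac{23}{4} \approx 5.75$)
$84 a = 84 \cdot \frac{23}{4} = 483$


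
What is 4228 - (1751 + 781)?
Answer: 1696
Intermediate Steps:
4228 - (1751 + 781) = 4228 - 1*2532 = 4228 - 2532 = 1696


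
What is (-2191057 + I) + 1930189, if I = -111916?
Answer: -372784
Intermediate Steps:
(-2191057 + I) + 1930189 = (-2191057 - 111916) + 1930189 = -2302973 + 1930189 = -372784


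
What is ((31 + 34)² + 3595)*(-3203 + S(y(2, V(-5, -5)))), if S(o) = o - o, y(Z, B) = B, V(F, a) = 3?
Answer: -25047460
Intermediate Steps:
S(o) = 0
((31 + 34)² + 3595)*(-3203 + S(y(2, V(-5, -5)))) = ((31 + 34)² + 3595)*(-3203 + 0) = (65² + 3595)*(-3203) = (4225 + 3595)*(-3203) = 7820*(-3203) = -25047460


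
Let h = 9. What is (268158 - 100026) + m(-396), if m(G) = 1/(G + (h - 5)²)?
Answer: 63890159/380 ≈ 1.6813e+5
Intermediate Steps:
m(G) = 1/(16 + G) (m(G) = 1/(G + (9 - 5)²) = 1/(G + 4²) = 1/(G + 16) = 1/(16 + G))
(268158 - 100026) + m(-396) = (268158 - 100026) + 1/(16 - 396) = 168132 + 1/(-380) = 168132 - 1/380 = 63890159/380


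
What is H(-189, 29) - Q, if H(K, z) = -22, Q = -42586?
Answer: 42564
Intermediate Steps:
H(-189, 29) - Q = -22 - 1*(-42586) = -22 + 42586 = 42564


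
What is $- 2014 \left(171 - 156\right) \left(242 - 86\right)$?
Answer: $-4712760$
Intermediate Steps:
$- 2014 \left(171 - 156\right) \left(242 - 86\right) = - 2014 \cdot 15 \cdot 156 = \left(-2014\right) 2340 = -4712760$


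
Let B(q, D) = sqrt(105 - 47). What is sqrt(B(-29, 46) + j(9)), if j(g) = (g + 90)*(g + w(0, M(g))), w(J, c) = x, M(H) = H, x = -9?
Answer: 58**(1/4) ≈ 2.7597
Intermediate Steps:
w(J, c) = -9
j(g) = (-9 + g)*(90 + g) (j(g) = (g + 90)*(g - 9) = (90 + g)*(-9 + g) = (-9 + g)*(90 + g))
B(q, D) = sqrt(58)
sqrt(B(-29, 46) + j(9)) = sqrt(sqrt(58) + (-810 + 9**2 + 81*9)) = sqrt(sqrt(58) + (-810 + 81 + 729)) = sqrt(sqrt(58) + 0) = sqrt(sqrt(58)) = 58**(1/4)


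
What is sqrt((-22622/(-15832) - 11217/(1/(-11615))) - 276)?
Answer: 5*sqrt(81640675571849)/3958 ≈ 11414.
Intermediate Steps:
sqrt((-22622/(-15832) - 11217/(1/(-11615))) - 276) = sqrt((-22622*(-1/15832) - 11217/(-1/11615)) - 276) = sqrt((11311/7916 - 11217*(-11615)) - 276) = sqrt((11311/7916 + 130285455) - 276) = sqrt(1031339673091/7916 - 276) = sqrt(1031337488275/7916) = 5*sqrt(81640675571849)/3958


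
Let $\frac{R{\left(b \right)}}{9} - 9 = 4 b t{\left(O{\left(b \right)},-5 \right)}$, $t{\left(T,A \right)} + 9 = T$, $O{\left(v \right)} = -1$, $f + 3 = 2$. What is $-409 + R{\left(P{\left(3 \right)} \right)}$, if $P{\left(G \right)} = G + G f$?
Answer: $-328$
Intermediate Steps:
$f = -1$ ($f = -3 + 2 = -1$)
$t{\left(T,A \right)} = -9 + T$
$P{\left(G \right)} = 0$ ($P{\left(G \right)} = G + G \left(-1\right) = G - G = 0$)
$R{\left(b \right)} = 81 - 360 b$ ($R{\left(b \right)} = 81 + 9 \cdot 4 b \left(-9 - 1\right) = 81 + 9 \cdot 4 b \left(-10\right) = 81 + 9 \left(- 40 b\right) = 81 - 360 b$)
$-409 + R{\left(P{\left(3 \right)} \right)} = -409 + \left(81 - 0\right) = -409 + \left(81 + 0\right) = -409 + 81 = -328$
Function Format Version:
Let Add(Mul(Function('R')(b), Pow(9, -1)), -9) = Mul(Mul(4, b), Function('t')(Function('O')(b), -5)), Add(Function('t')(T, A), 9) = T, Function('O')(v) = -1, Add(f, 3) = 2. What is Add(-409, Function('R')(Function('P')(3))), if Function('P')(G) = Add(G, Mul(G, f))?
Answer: -328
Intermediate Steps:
f = -1 (f = Add(-3, 2) = -1)
Function('t')(T, A) = Add(-9, T)
Function('P')(G) = 0 (Function('P')(G) = Add(G, Mul(G, -1)) = Add(G, Mul(-1, G)) = 0)
Function('R')(b) = Add(81, Mul(-360, b)) (Function('R')(b) = Add(81, Mul(9, Mul(Mul(4, b), Add(-9, -1)))) = Add(81, Mul(9, Mul(Mul(4, b), -10))) = Add(81, Mul(9, Mul(-40, b))) = Add(81, Mul(-360, b)))
Add(-409, Function('R')(Function('P')(3))) = Add(-409, Add(81, Mul(-360, 0))) = Add(-409, Add(81, 0)) = Add(-409, 81) = -328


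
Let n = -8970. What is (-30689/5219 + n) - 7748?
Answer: -87281931/5219 ≈ -16724.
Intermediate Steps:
(-30689/5219 + n) - 7748 = (-30689/5219 - 8970) - 7748 = -46845119/5219 - 7748 = -87281931/5219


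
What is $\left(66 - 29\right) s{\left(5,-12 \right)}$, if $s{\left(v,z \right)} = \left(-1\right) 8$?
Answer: $-296$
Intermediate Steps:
$s{\left(v,z \right)} = -8$
$\left(66 - 29\right) s{\left(5,-12 \right)} = \left(66 - 29\right) \left(-8\right) = 37 \left(-8\right) = -296$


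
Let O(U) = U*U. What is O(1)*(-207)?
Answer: -207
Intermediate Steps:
O(U) = U²
O(1)*(-207) = 1²*(-207) = 1*(-207) = -207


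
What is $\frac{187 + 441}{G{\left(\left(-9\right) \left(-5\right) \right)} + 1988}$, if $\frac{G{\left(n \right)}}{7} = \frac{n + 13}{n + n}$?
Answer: $\frac{28260}{89663} \approx 0.31518$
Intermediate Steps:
$G{\left(n \right)} = \frac{7 \left(13 + n\right)}{2 n}$ ($G{\left(n \right)} = 7 \frac{n + 13}{n + n} = 7 \frac{13 + n}{2 n} = \frac{7 \left(13 + n\right)}{2 n}$)
$\frac{187 + 441}{G{\left(\left(-9\right) \left(-5\right) \right)} + 1988} = \frac{187 + 441}{\frac{7 \left(13 - -45\right)}{2 \left(\left(-9\right) \left(-5\right)\right)} + 1988} = \frac{628}{\frac{7 \left(13 + 45\right)}{2 \cdot 45} + 1988} = \frac{628}{\frac{7}{2} \cdot \frac{1}{45} \cdot 58 + 1988} = \frac{628}{\frac{203}{45} + 1988} = \frac{628}{\frac{89663}{45}} = 628 \cdot \frac{45}{89663} = \frac{28260}{89663}$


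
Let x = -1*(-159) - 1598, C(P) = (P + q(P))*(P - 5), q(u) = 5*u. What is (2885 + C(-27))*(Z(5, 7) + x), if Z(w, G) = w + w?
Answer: -11530601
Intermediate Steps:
Z(w, G) = 2*w
C(P) = 6*P*(-5 + P) (C(P) = (P + 5*P)*(P - 5) = (6*P)*(-5 + P) = 6*P*(-5 + P))
x = -1439 (x = 159 - 1598 = -1439)
(2885 + C(-27))*(Z(5, 7) + x) = (2885 + 6*(-27)*(-5 - 27))*(2*5 - 1439) = (2885 + 6*(-27)*(-32))*(10 - 1439) = (2885 + 5184)*(-1429) = 8069*(-1429) = -11530601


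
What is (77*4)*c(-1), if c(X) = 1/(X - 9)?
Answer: -154/5 ≈ -30.800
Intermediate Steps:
c(X) = 1/(-9 + X)
(77*4)*c(-1) = (77*4)/(-9 - 1) = 308/(-10) = 308*(-1/10) = -154/5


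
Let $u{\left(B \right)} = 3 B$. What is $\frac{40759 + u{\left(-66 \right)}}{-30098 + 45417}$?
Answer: $\frac{40561}{15319} \approx 2.6478$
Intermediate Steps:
$\frac{40759 + u{\left(-66 \right)}}{-30098 + 45417} = \frac{40759 + 3 \left(-66\right)}{-30098 + 45417} = \frac{40759 - 198}{15319} = 40561 \cdot \frac{1}{15319} = \frac{40561}{15319}$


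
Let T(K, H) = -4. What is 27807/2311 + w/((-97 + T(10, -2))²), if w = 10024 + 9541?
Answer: 328873922/23574511 ≈ 13.950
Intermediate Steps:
w = 19565
27807/2311 + w/((-97 + T(10, -2))²) = 27807/2311 + 19565/((-97 - 4)²) = 27807*(1/2311) + 19565/((-101)²) = 27807/2311 + 19565/10201 = 328873922/23574511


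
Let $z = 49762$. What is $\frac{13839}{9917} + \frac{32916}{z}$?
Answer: $\frac{507542145}{246744877} \approx 2.0569$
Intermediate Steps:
$\frac{13839}{9917} + \frac{32916}{z} = \frac{13839}{9917} + \frac{32916}{49762} = 13839 \cdot \frac{1}{9917} + 32916 \cdot \frac{1}{49762} = \frac{13839}{9917} + \frac{16458}{24881} = \frac{507542145}{246744877}$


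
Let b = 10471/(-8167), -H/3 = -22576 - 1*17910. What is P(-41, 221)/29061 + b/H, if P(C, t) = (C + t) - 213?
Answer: -1223650547/1067666144098 ≈ -0.0011461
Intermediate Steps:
P(C, t) = -213 + C + t
H = 121458 (H = -3*(-22576 - 1*17910) = -3*(-22576 - 17910) = -3*(-40486) = 121458)
b = -10471/8167 (b = 10471*(-1/8167) = -10471/8167 ≈ -1.2821)
P(-41, 221)/29061 + b/H = (-213 - 41 + 221)/29061 - 10471/8167/121458 = -33*1/29061 - 10471/8167*1/121458 = -11/9687 - 10471/991947486 = -1223650547/1067666144098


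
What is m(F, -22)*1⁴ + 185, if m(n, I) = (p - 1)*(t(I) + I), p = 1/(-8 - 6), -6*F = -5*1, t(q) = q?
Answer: 1625/7 ≈ 232.14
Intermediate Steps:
F = ⅚ (F = -(-5)/6 = -⅙*(-5) = ⅚ ≈ 0.83333)
p = -1/14 (p = 1/(-14) = -1/14 ≈ -0.071429)
m(n, I) = -15*I/7 (m(n, I) = (-1/14 - 1)*(I + I) = -15*I/7)
m(F, -22)*1⁴ + 185 = -15/7*(-22)*1⁴ + 185 = (330/7)*1 + 185 = 330/7 + 185 = 1625/7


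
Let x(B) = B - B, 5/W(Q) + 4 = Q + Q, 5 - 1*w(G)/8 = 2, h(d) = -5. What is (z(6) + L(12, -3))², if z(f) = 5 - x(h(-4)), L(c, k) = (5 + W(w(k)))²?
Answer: 3636693025/3748096 ≈ 970.28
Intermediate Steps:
w(G) = 24 (w(G) = 40 - 8*2 = 40 - 16 = 24)
W(Q) = 5/(-4 + 2*Q) (W(Q) = 5/(-4 + (Q + Q)) = 5/(-4 + 2*Q))
x(B) = 0
L(c, k) = 50625/1936 (L(c, k) = (5 + 5/(2*(-2 + 24)))² = (5 + (5/2)/22)² = (5 + (5/2)*(1/22))² = (5 + 5/44)² = (225/44)² = 50625/1936)
z(f) = 5 (z(f) = 5 - 1*0 = 5 + 0 = 5)
(z(6) + L(12, -3))² = (5 + 50625/1936)² = (60305/1936)² = 3636693025/3748096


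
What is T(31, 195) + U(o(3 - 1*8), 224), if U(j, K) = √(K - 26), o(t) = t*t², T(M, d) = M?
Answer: 31 + 3*√22 ≈ 45.071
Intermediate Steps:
o(t) = t³
U(j, K) = √(-26 + K)
T(31, 195) + U(o(3 - 1*8), 224) = 31 + √(-26 + 224) = 31 + √198 = 31 + 3*√22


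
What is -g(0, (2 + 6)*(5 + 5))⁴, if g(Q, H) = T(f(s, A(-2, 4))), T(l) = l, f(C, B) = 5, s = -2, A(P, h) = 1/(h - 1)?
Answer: -625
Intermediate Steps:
A(P, h) = 1/(-1 + h)
g(Q, H) = 5
-g(0, (2 + 6)*(5 + 5))⁴ = -1*5⁴ = -1*625 = -625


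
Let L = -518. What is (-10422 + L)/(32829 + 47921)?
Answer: -1094/8075 ≈ -0.13548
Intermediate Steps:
(-10422 + L)/(32829 + 47921) = (-10422 - 518)/(32829 + 47921) = -10940/80750 = -10940*1/80750 = -1094/8075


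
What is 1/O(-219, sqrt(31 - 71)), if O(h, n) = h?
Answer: -1/219 ≈ -0.0045662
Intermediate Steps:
1/O(-219, sqrt(31 - 71)) = 1/(-219) = -1/219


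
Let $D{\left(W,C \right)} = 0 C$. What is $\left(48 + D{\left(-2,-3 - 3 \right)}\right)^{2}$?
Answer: $2304$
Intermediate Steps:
$D{\left(W,C \right)} = 0$
$\left(48 + D{\left(-2,-3 - 3 \right)}\right)^{2} = \left(48 + 0\right)^{2} = 48^{2} = 2304$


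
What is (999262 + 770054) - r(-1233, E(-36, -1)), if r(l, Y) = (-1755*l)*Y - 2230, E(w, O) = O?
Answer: 3935461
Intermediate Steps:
r(l, Y) = -2230 - 1755*Y*l (r(l, Y) = -1755*Y*l - 2230 = -2230 - 1755*Y*l)
(999262 + 770054) - r(-1233, E(-36, -1)) = (999262 + 770054) - (-2230 - 1755*(-1)*(-1233)) = 1769316 - (-2230 - 2163915) = 1769316 - 1*(-2166145) = 1769316 + 2166145 = 3935461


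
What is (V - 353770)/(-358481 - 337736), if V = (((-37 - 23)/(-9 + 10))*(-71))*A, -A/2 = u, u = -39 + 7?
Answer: 4270/36643 ≈ 0.11653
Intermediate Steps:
u = -32
A = 64 (A = -2*(-32) = 64)
V = 272640 (V = (((-37 - 23)/(-9 + 10))*(-71))*64 = (-60/1*(-71))*64 = (-60*1*(-71))*64 = -60*(-71)*64 = 4260*64 = 272640)
(V - 353770)/(-358481 - 337736) = (272640 - 353770)/(-358481 - 337736) = -81130/(-696217) = -81130*(-1/696217) = 4270/36643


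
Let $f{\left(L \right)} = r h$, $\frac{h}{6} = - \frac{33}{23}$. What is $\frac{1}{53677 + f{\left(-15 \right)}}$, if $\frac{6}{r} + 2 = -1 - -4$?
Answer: $\frac{23}{1233383} \approx 1.8648 \cdot 10^{-5}$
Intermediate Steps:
$h = - \frac{198}{23}$ ($h = 6 \left(- \frac{33}{23}\right) = - \frac{198}{23} \approx -8.6087$)
$r = 6$ ($r = \frac{6}{-2 - -3} = \frac{6}{-2 + \left(-1 + 4\right)} = \frac{6}{-2 + 3} = \frac{6}{1} = 6 \cdot 1 = 6$)
$f{\left(L \right)} = - \frac{1188}{23}$ ($f{\left(L \right)} = 6 \left(- \frac{198}{23}\right) = - \frac{1188}{23}$)
$\frac{1}{53677 + f{\left(-15 \right)}} = \frac{1}{53677 - \frac{1188}{23}} = \frac{1}{\frac{1233383}{23}} = \frac{23}{1233383}$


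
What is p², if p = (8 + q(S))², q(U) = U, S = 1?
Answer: 6561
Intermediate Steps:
p = 81 (p = (8 + 1)² = 9² = 81)
p² = 81² = 6561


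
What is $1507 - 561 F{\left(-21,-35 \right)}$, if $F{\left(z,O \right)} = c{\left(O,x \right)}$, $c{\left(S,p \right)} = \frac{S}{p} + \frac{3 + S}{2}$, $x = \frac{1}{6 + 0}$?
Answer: $128293$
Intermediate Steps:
$x = \frac{1}{6} \approx 0.16667$
$c{\left(S,p \right)} = \frac{3}{2} + \frac{S}{2} + \frac{S}{p}$ ($c{\left(S,p \right)} = \frac{S}{p} + \left(3 + S\right) \frac{1}{2} = \frac{S}{p} + \left(\frac{3}{2} + \frac{S}{2}\right) = \frac{3}{2} + \frac{S}{2} + \frac{S}{p}$)
$F{\left(z,O \right)} = \frac{3}{2} + \frac{13 O}{2}$ ($F{\left(z,O \right)} = \frac{1}{\frac{1}{6}} \left(O + \frac{1}{2} \cdot \frac{1}{6} \left(3 + O\right)\right) = 6 \left(O + \left(\frac{1}{4} + \frac{O}{12}\right)\right) = 6 \left(\frac{1}{4} + \frac{13 O}{12}\right) = \frac{3}{2} + \frac{13 O}{2}$)
$1507 - 561 F{\left(-21,-35 \right)} = 1507 - 561 \left(\frac{3}{2} + \frac{13}{2} \left(-35\right)\right) = 1507 - 561 \left(\frac{3}{2} - \frac{455}{2}\right) = 1507 - -126786 = 1507 + 126786 = 128293$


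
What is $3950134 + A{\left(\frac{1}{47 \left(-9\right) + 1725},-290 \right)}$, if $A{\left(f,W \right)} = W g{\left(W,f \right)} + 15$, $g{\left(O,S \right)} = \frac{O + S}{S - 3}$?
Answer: $\frac{3063166787}{781} \approx 3.9221 \cdot 10^{6}$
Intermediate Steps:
$g{\left(O,S \right)} = \frac{O + S}{-3 + S}$
$A{\left(f,W \right)} = 15 + \frac{W \left(W + f\right)}{-3 + f}$ ($A{\left(f,W \right)} = W \frac{W + f}{-3 + f} + 15 = \frac{W \left(W + f\right)}{-3 + f} + 15 = 15 + \frac{W \left(W + f\right)}{-3 + f}$)
$3950134 + A{\left(\frac{1}{47 \left(-9\right) + 1725},-290 \right)} = 3950134 + \frac{-45 + \frac{15}{47 \left(-9\right) + 1725} - 290 \left(-290 + \frac{1}{47 \left(-9\right) + 1725}\right)}{-3 + \frac{1}{47 \left(-9\right) + 1725}} = 3950134 + \frac{-45 + \frac{15}{-423 + 1725} - 290 \left(-290 + \frac{1}{-423 + 1725}\right)}{-3 + \frac{1}{-423 + 1725}} = 3950134 + \frac{-45 + \frac{15}{1302} - 290 \left(-290 + \frac{1}{1302}\right)}{-3 + \frac{1}{1302}} = 3950134 + \frac{-45 + 15 \cdot \frac{1}{1302} - 290 \left(-290 + \frac{1}{1302}\right)}{-3 + \frac{1}{1302}} = 3950134 + \frac{-45 + \frac{5}{434} - - \frac{54748955}{651}}{- \frac{3905}{1302}} = 3950134 - \frac{1302 \left(-45 + \frac{5}{434} + \frac{54748955}{651}\right)}{3905} = 3950134 - \frac{21887867}{781} = \frac{3063166787}{781}$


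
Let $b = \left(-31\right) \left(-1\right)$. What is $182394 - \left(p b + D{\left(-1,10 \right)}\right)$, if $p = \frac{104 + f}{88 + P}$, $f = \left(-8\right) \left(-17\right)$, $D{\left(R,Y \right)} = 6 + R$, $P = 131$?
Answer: $\frac{13311917}{73} \approx 1.8236 \cdot 10^{5}$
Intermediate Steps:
$b = 31$
$f = 136$
$p = \frac{80}{73}$ ($p = \frac{104 + 136}{88 + 131} = \frac{240}{219} = 240 \cdot \frac{1}{219} = \frac{80}{73} \approx 1.0959$)
$182394 - \left(p b + D{\left(-1,10 \right)}\right) = 182394 - \left(\frac{80}{73} \cdot 31 + \left(6 - 1\right)\right) = 182394 - \left(\frac{2480}{73} + 5\right) = 182394 - \frac{2845}{73} = \frac{13311917}{73}$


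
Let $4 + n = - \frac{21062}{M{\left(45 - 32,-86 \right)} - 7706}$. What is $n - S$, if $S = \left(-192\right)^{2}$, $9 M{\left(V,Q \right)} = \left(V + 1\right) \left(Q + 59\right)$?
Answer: $- \frac{142816101}{3874} \approx -36865.0$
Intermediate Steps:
$M{\left(V,Q \right)} = \frac{\left(1 + V\right) \left(59 + Q\right)}{9}$ ($M{\left(V,Q \right)} = \frac{\left(V + 1\right) \left(Q + 59\right)}{9} = \frac{\left(1 + V\right) \left(59 + Q\right)}{9}$)
$S = 36864$
$n = - \frac{4965}{3874}$ ($n = -4 - \frac{21062}{\left(\frac{59}{9} + \frac{1}{9} \left(-86\right) + \frac{59 \left(45 - 32\right)}{9} + \frac{1}{9} \left(-86\right) \left(45 - 32\right)\right) - 7706} = -4 - \frac{21062}{\left(\frac{59}{9} - \frac{86}{9} + \frac{59 \left(45 - 32\right)}{9} + \frac{1}{9} \left(-86\right) \left(45 - 32\right)\right) - 7706} = -4 - \frac{21062}{\left(\frac{59}{9} - \frac{86}{9} + \frac{59}{9} \cdot 13 + \frac{1}{9} \left(-86\right) 13\right) - 7706} = -4 - \frac{21062}{\left(\frac{59}{9} - \frac{86}{9} + \frac{767}{9} - \frac{1118}{9}\right) - 7706} = -4 - \frac{21062}{-42 - 7706} = -4 - \frac{21062}{-7748} = -4 - - \frac{10531}{3874} = -4 + \frac{10531}{3874} = - \frac{4965}{3874} \approx -1.2816$)
$n - S = - \frac{4965}{3874} - 36864 = - \frac{142816101}{3874}$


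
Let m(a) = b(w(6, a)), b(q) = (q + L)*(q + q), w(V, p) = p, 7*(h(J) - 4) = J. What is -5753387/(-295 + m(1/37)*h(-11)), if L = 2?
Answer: 55134707621/2824435 ≈ 19521.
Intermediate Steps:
h(J) = 4 + J/7
b(q) = 2*q*(2 + q) (b(q) = (q + 2)*(q + q) = (2 + q)*(2*q) = 2*q*(2 + q))
m(a) = 2*a*(2 + a)
-5753387/(-295 + m(1/37)*h(-11)) = -5753387/(-295 + (2*(2 + 1/37)/37)*(4 + (⅐)*(-11))) = -5753387/(-295 + (2*(1/37)*(2 + 1/37))*(4 - 11/7)) = -5753387/(-295 + (2*(1/37)*(75/37))*(17/7)) = -5753387/(-295 + (150/1369)*(17/7)) = -5753387/(-295 + 2550/9583) = -5753387/(-2824435/9583) = -5753387*(-9583/2824435) = 55134707621/2824435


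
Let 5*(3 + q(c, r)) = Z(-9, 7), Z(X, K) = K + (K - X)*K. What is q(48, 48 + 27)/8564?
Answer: 26/10705 ≈ 0.0024288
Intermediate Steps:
Z(X, K) = K + K*(K - X)
q(c, r) = 104/5 (q(c, r) = -3 + (7*(1 + 7 - 1*(-9)))/5 = -3 + (7*(1 + 7 + 9))/5 = -3 + (7*17)/5 = -3 + (⅕)*119 = -3 + 119/5 = 104/5)
q(48, 48 + 27)/8564 = (104/5)/8564 = (104/5)*(1/8564) = 26/10705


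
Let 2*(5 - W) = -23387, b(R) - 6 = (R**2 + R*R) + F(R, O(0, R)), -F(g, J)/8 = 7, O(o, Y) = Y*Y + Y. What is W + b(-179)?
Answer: 151461/2 ≈ 75731.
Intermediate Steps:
O(o, Y) = Y + Y**2 (O(o, Y) = Y**2 + Y = Y + Y**2)
F(g, J) = -56 (F(g, J) = -8*7 = -56)
b(R) = -50 + 2*R**2 (b(R) = 6 + ((R**2 + R*R) - 56) = 6 + ((R**2 + R**2) - 56) = 6 + (2*R**2 - 56) = 6 + (-56 + 2*R**2) = -50 + 2*R**2)
W = 23397/2 (W = 5 - 1/2*(-23387) = 5 + 23387/2 = 23397/2 ≈ 11699.)
W + b(-179) = 23397/2 + (-50 + 2*(-179)**2) = 23397/2 + (-50 + 2*32041) = 23397/2 + (-50 + 64082) = 23397/2 + 64032 = 151461/2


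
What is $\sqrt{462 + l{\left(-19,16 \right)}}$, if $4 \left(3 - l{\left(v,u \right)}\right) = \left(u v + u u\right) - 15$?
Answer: $\frac{\sqrt{1923}}{2} \approx 21.926$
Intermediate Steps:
$l{\left(v,u \right)} = \frac{27}{4} - \frac{u^{2}}{4} - \frac{u v}{4}$ ($l{\left(v,u \right)} = 3 - \frac{\left(u v + u u\right) - 15}{4} = 3 - \frac{\left(u v + u^{2}\right) - 15}{4} = 3 - \frac{\left(u^{2} + u v\right) - 15}{4} = 3 - \frac{-15 + u^{2} + u v}{4} = 3 - \left(- \frac{15}{4} + \frac{u^{2}}{4} + \frac{u v}{4}\right) = \frac{27}{4} - \frac{u^{2}}{4} - \frac{u v}{4}$)
$\sqrt{462 + l{\left(-19,16 \right)}} = \sqrt{462 - \left(- \frac{27}{4} - 76 + 64\right)} = \sqrt{462 + \left(\frac{27}{4} - 64 + 76\right)} = \sqrt{462 + \frac{75}{4}} = \sqrt{\frac{1923}{4}} = \frac{\sqrt{1923}}{2}$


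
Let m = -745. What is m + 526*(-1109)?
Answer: -584079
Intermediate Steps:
m + 526*(-1109) = -745 + 526*(-1109) = -745 - 583334 = -584079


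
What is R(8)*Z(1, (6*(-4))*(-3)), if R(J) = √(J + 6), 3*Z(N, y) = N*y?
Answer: 24*√14 ≈ 89.800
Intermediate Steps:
Z(N, y) = N*y/3 (Z(N, y) = (N*y)/3 = N*y/3)
R(J) = √(6 + J)
R(8)*Z(1, (6*(-4))*(-3)) = √(6 + 8)*((⅓)*1*((6*(-4))*(-3))) = √14*((⅓)*1*(-24*(-3))) = √14*((⅓)*1*72) = √14*24 = 24*√14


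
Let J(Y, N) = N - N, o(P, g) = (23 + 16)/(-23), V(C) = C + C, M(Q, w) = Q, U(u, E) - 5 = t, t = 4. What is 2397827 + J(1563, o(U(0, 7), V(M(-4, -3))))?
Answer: 2397827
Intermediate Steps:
U(u, E) = 9 (U(u, E) = 5 + 4 = 9)
V(C) = 2*C
o(P, g) = -39/23 (o(P, g) = 39*(-1/23) = -39/23)
J(Y, N) = 0
2397827 + J(1563, o(U(0, 7), V(M(-4, -3)))) = 2397827 + 0 = 2397827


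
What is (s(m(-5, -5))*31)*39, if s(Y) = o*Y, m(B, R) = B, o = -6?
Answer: 36270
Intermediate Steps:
s(Y) = -6*Y
(s(m(-5, -5))*31)*39 = (-6*(-5)*31)*39 = (30*31)*39 = 930*39 = 36270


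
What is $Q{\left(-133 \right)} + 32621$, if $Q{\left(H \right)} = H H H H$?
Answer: $312933342$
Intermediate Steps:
$Q{\left(H \right)} = H^{4}$ ($Q{\left(H \right)} = H H^{2} H = H^{3} H = H^{4}$)
$Q{\left(-133 \right)} + 32621 = \left(-133\right)^{4} + 32621 = 312900721 + 32621 = 312933342$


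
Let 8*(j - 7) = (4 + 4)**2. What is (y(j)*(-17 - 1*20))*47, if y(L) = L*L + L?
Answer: -417360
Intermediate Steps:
j = 15 (j = 7 + (4 + 4)**2/8 = 7 + (1/8)*8**2 = 7 + (1/8)*64 = 7 + 8 = 15)
y(L) = L + L**2 (y(L) = L**2 + L = L + L**2)
(y(j)*(-17 - 1*20))*47 = ((15*(1 + 15))*(-17 - 1*20))*47 = ((15*16)*(-17 - 20))*47 = (240*(-37))*47 = -8880*47 = -417360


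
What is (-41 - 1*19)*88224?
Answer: -5293440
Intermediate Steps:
(-41 - 1*19)*88224 = (-41 - 19)*88224 = -60*88224 = -5293440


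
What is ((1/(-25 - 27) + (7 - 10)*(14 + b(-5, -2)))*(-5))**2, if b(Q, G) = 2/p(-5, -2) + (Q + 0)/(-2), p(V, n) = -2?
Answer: 146289025/2704 ≈ 54101.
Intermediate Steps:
b(Q, G) = -1 - Q/2 (b(Q, G) = 2/(-2) + (Q + 0)/(-2) = 2*(-1/2) + Q*(-1/2) = -1 - Q/2)
((1/(-25 - 27) + (7 - 10)*(14 + b(-5, -2)))*(-5))**2 = ((1/(-25 - 27) + (7 - 10)*(14 + (-1 - 1/2*(-5))))*(-5))**2 = ((1/(-52) - 3*(14 + (-1 + 5/2)))*(-5))**2 = ((-1/52 - 3*(14 + 3/2))*(-5))**2 = ((-1/52 - 3*31/2)*(-5))**2 = ((-1/52 - 93/2)*(-5))**2 = (-2419/52*(-5))**2 = (12095/52)**2 = 146289025/2704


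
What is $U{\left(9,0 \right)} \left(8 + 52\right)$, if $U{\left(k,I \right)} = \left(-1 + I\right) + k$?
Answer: $480$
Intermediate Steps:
$U{\left(k,I \right)} = -1 + I + k$
$U{\left(9,0 \right)} \left(8 + 52\right) = \left(-1 + 0 + 9\right) \left(8 + 52\right) = 8 \cdot 60 = 480$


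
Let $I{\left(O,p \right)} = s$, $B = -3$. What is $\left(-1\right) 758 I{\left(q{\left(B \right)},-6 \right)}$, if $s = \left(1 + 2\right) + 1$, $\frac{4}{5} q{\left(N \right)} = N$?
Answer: $-3032$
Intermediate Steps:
$q{\left(N \right)} = \frac{5 N}{4}$
$s = 4$ ($s = 3 + 1 = 4$)
$I{\left(O,p \right)} = 4$
$\left(-1\right) 758 I{\left(q{\left(B \right)},-6 \right)} = \left(-1\right) 758 \cdot 4 = \left(-758\right) 4 = -3032$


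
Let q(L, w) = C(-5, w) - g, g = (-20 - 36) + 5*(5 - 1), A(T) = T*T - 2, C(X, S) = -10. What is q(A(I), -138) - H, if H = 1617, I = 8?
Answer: -1591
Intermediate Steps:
A(T) = -2 + T² (A(T) = T² - 2 = -2 + T²)
g = -36 (g = -56 + 5*4 = -56 + 20 = -36)
q(L, w) = 26 (q(L, w) = -10 - 1*(-36) = -10 + 36 = 26)
q(A(I), -138) - H = 26 - 1*1617 = 26 - 1617 = -1591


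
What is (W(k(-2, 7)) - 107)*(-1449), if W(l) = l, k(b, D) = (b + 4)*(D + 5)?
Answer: 120267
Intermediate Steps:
k(b, D) = (4 + b)*(5 + D)
(W(k(-2, 7)) - 107)*(-1449) = ((20 + 4*7 + 5*(-2) + 7*(-2)) - 107)*(-1449) = ((20 + 28 - 10 - 14) - 107)*(-1449) = (24 - 107)*(-1449) = -83*(-1449) = 120267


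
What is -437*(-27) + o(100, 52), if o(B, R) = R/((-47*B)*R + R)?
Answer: 55443500/4699 ≈ 11799.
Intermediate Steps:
o(B, R) = R/(R - 47*B*R) (o(B, R) = R/(-47*B*R + R) = R/(R - 47*B*R))
-437*(-27) + o(100, 52) = -437*(-27) - 1/(-1 + 47*100) = 11799 - 1/(-1 + 4700) = 11799 - 1/4699 = 55443500/4699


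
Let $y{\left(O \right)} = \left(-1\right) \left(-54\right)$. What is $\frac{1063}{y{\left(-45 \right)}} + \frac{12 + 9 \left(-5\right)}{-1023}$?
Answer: $\frac{33007}{1674} \approx 19.717$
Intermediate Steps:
$y{\left(O \right)} = 54$
$\frac{1063}{y{\left(-45 \right)}} + \frac{12 + 9 \left(-5\right)}{-1023} = \frac{1063}{54} + \frac{12 + 9 \left(-5\right)}{-1023} = 1063 \cdot \frac{1}{54} + \left(12 - 45\right) \left(- \frac{1}{1023}\right) = \frac{1063}{54} - - \frac{1}{31} = \frac{1063}{54} + \frac{1}{31} = \frac{33007}{1674}$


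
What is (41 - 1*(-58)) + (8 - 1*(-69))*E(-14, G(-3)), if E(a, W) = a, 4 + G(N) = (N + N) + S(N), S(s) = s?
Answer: -979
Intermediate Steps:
G(N) = -4 + 3*N (G(N) = -4 + ((N + N) + N) = -4 + (2*N + N) = -4 + 3*N)
(41 - 1*(-58)) + (8 - 1*(-69))*E(-14, G(-3)) = (41 - 1*(-58)) + (8 - 1*(-69))*(-14) = (41 + 58) + (8 + 69)*(-14) = 99 + 77*(-14) = 99 - 1078 = -979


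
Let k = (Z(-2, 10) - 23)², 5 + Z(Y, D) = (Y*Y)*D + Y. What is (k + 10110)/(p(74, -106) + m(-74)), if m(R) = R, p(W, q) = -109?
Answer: -10210/183 ≈ -55.792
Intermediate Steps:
Z(Y, D) = -5 + Y + D*Y² (Z(Y, D) = -5 + ((Y*Y)*D + Y) = -5 + (Y²*D + Y) = -5 + (D*Y² + Y) = -5 + (Y + D*Y²) = -5 + Y + D*Y²)
k = 100 (k = ((-5 - 2 + 10*(-2)²) - 23)² = ((-5 - 2 + 10*4) - 1*23)² = ((-5 - 2 + 40) - 23)² = (33 - 23)² = 10² = 100)
(k + 10110)/(p(74, -106) + m(-74)) = (100 + 10110)/(-109 - 74) = 10210/(-183) = 10210*(-1/183) = -10210/183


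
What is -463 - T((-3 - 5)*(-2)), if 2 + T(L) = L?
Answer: -477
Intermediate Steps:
T(L) = -2 + L
-463 - T((-3 - 5)*(-2)) = -463 - (-2 + (-3 - 5)*(-2)) = -463 - (-2 - 8*(-2)) = -463 - (-2 + 16) = -463 - 1*14 = -463 - 14 = -477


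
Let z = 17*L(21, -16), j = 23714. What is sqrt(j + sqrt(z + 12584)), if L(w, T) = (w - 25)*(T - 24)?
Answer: sqrt(23714 + 2*sqrt(3826)) ≈ 154.39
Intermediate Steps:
L(w, T) = (-25 + w)*(-24 + T)
z = 2720 (z = 17*(600 - 25*(-16) - 24*21 - 16*21) = 17*(600 + 400 - 504 - 336) = 17*160 = 2720)
sqrt(j + sqrt(z + 12584)) = sqrt(23714 + sqrt(2720 + 12584)) = sqrt(23714 + sqrt(15304)) = sqrt(23714 + 2*sqrt(3826))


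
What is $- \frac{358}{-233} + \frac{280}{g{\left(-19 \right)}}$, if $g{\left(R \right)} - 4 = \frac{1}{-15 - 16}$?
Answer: $\frac{2066474}{28659} \approx 72.106$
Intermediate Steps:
$g{\left(R \right)} = \frac{123}{31}$ ($g{\left(R \right)} = 4 + \frac{1}{-15 - 16} = 4 + \frac{1}{-31} = 4 - \frac{1}{31} = \frac{123}{31}$)
$- \frac{358}{-233} + \frac{280}{g{\left(-19 \right)}} = - \frac{358}{-233} + \frac{280}{\frac{123}{31}} = \left(-358\right) \left(- \frac{1}{233}\right) + 280 \cdot \frac{31}{123} = \frac{358}{233} + \frac{8680}{123} = \frac{2066474}{28659}$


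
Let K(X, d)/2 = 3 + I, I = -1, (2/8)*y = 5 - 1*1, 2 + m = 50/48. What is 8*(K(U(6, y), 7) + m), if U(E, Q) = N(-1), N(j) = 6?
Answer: 73/3 ≈ 24.333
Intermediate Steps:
m = -23/24 (m = -2 + 50/48 = -2 + 50*(1/48) = -2 + 25/24 = -23/24 ≈ -0.95833)
y = 16 (y = 4*(5 - 1*1) = 4*(5 - 1) = 4*4 = 16)
U(E, Q) = 6
K(X, d) = 4 (K(X, d) = 2*(3 - 1) = 2*2 = 4)
8*(K(U(6, y), 7) + m) = 8*(4 - 23/24) = 8*(73/24) = 73/3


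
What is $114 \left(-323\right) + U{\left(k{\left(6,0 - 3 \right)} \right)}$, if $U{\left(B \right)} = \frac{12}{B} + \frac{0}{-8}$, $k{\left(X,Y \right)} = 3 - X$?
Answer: $-36826$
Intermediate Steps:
$U{\left(B \right)} = \frac{12}{B}$ ($U{\left(B \right)} = \frac{12}{B} + 0 \left(- \frac{1}{8}\right) = \frac{12}{B} + 0 = \frac{12}{B}$)
$114 \left(-323\right) + U{\left(k{\left(6,0 - 3 \right)} \right)} = 114 \left(-323\right) + \frac{12}{3 - 6} = -36822 + \frac{12}{3 - 6} = -36822 + \frac{12}{-3} = -36822 + 12 \left(- \frac{1}{3}\right) = -36822 - 4 = -36826$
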